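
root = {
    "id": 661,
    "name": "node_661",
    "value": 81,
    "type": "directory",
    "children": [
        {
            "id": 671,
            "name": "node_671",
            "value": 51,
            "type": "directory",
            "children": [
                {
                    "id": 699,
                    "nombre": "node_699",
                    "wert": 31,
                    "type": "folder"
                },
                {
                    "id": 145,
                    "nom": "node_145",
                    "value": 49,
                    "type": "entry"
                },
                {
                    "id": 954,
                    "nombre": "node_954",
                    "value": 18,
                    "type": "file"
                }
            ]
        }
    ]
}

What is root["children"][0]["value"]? 51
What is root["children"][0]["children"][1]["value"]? 49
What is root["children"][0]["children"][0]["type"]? "folder"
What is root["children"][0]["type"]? "directory"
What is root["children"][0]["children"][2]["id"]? 954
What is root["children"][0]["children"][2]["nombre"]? "node_954"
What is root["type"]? "directory"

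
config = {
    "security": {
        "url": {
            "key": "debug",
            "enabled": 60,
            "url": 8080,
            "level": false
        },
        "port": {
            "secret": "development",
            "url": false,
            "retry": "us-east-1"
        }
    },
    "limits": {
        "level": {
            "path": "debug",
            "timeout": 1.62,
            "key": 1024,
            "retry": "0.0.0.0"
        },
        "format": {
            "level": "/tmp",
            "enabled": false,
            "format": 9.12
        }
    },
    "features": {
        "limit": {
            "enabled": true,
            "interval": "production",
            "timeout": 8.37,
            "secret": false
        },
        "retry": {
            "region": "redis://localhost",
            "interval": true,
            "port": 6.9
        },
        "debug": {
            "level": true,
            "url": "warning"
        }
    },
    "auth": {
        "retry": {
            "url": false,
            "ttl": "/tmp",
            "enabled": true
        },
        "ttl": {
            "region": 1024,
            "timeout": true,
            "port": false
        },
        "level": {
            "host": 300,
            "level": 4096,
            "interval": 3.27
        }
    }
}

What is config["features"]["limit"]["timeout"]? 8.37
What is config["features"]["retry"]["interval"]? True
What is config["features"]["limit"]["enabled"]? True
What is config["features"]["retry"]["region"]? "redis://localhost"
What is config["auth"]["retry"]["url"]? False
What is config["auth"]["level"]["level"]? 4096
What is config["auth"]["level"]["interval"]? 3.27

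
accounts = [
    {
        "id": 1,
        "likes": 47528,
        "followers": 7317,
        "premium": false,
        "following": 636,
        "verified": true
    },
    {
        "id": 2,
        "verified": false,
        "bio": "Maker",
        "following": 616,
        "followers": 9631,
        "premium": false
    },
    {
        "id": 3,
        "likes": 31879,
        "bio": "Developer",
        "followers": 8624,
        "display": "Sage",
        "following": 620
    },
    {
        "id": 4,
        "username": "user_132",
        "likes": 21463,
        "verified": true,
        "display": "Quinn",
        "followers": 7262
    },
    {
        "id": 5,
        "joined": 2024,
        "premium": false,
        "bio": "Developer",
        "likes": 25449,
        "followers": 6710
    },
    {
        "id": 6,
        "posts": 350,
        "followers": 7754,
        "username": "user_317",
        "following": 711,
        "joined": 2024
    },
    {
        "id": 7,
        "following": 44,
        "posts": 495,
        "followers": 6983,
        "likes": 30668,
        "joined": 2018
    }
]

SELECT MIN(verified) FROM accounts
False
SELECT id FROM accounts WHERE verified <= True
[1, 2, 4]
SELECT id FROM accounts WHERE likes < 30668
[4, 5]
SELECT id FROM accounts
[1, 2, 3, 4, 5, 6, 7]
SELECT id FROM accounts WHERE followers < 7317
[4, 5, 7]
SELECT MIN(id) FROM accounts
1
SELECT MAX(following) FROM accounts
711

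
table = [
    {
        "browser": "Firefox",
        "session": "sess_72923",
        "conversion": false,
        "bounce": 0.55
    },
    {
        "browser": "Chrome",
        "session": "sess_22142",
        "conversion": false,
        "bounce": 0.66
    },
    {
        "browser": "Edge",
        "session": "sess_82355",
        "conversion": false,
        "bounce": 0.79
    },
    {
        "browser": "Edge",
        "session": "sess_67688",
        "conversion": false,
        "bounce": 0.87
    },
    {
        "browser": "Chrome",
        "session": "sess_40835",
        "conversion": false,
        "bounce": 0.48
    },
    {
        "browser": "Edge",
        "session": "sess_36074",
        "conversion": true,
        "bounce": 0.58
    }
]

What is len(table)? 6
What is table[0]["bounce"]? 0.55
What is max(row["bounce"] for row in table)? 0.87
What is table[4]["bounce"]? 0.48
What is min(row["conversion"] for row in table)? False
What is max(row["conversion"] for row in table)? True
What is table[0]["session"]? "sess_72923"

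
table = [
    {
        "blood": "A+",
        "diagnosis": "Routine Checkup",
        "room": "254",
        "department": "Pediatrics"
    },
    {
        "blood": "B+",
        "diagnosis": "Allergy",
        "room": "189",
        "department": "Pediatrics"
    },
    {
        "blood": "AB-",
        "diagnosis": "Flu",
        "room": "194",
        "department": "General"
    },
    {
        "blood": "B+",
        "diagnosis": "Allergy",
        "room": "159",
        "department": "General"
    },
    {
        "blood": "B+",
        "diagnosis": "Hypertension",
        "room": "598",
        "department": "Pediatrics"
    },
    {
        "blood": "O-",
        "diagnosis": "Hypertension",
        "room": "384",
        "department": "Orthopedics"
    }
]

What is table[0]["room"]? "254"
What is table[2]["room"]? "194"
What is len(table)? 6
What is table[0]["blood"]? "A+"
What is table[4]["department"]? "Pediatrics"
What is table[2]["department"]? "General"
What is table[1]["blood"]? "B+"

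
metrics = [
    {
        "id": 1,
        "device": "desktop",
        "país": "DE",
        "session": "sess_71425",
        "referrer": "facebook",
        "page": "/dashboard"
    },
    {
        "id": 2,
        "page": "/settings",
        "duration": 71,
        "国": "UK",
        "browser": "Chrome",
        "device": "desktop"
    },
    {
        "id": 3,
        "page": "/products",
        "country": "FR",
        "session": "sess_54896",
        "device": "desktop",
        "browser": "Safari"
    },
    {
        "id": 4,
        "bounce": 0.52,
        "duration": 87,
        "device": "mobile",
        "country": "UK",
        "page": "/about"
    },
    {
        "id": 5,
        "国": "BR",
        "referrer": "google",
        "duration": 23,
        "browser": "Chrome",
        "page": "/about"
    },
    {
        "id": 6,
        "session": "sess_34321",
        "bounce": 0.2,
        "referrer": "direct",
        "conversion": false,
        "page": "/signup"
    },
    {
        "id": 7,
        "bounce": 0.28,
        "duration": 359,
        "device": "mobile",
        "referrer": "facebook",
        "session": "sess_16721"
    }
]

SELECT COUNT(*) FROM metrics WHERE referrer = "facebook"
2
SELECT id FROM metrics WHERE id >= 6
[6, 7]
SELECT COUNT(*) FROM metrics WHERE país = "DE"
1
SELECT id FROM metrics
[1, 2, 3, 4, 5, 6, 7]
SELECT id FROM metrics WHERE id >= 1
[1, 2, 3, 4, 5, 6, 7]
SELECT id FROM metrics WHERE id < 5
[1, 2, 3, 4]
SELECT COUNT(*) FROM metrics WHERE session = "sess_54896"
1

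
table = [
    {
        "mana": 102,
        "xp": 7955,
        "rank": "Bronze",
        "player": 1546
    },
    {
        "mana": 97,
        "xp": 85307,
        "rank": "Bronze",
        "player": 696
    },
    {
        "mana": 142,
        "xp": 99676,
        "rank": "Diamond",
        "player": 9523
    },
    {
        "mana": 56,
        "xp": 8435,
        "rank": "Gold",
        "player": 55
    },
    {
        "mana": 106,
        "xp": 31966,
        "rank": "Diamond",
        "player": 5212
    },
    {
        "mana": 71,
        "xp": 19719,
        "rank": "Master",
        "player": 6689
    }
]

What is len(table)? 6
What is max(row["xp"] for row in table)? 99676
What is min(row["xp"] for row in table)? 7955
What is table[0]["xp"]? 7955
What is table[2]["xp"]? 99676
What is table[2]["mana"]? 142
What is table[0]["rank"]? "Bronze"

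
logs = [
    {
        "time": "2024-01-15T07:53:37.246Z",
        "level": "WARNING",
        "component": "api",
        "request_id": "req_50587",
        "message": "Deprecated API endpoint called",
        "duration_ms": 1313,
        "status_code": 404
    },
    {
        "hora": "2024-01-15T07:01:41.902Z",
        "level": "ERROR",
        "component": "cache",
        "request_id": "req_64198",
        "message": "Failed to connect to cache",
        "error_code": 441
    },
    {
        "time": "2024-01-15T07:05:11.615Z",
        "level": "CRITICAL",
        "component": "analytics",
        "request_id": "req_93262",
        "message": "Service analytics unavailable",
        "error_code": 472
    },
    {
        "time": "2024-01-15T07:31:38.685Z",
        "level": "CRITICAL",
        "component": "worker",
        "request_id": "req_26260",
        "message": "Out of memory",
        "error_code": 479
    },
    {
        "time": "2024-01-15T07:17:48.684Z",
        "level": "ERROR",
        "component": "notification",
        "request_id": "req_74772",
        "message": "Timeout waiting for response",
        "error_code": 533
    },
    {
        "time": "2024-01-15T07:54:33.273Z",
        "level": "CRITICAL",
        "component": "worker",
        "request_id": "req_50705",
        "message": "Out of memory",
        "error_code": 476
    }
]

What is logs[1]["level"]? "ERROR"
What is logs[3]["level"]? "CRITICAL"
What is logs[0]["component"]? "api"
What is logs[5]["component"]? "worker"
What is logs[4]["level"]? "ERROR"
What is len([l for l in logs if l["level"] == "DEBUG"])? 0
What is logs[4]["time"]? "2024-01-15T07:17:48.684Z"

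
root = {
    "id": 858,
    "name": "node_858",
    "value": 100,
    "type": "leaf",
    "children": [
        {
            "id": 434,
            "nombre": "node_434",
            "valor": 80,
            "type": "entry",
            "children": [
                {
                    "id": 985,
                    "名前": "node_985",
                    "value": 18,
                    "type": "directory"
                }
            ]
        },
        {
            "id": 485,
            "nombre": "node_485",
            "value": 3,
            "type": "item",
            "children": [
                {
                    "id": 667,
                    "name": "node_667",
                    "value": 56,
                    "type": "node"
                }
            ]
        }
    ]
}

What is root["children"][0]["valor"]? 80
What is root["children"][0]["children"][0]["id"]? 985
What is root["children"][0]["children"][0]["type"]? "directory"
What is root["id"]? 858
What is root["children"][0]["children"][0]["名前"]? "node_985"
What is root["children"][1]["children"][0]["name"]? "node_667"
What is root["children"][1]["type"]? "item"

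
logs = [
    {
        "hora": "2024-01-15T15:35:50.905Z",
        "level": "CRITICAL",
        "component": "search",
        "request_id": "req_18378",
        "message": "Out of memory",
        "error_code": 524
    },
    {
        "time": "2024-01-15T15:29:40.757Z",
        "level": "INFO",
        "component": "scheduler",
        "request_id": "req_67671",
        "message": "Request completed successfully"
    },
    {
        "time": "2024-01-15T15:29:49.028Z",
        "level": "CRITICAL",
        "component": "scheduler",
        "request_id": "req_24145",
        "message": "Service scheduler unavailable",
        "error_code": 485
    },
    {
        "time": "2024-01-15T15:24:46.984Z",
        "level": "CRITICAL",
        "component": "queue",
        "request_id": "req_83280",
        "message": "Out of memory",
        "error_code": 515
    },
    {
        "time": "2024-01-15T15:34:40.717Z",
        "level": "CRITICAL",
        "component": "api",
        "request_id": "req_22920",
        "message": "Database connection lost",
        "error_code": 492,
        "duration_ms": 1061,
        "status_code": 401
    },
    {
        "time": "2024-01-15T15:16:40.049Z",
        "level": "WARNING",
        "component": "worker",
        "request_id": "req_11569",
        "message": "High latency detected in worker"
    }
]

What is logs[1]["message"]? "Request completed successfully"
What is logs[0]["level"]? "CRITICAL"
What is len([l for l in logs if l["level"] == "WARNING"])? 1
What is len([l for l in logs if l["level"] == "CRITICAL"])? 4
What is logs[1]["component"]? "scheduler"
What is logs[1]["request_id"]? "req_67671"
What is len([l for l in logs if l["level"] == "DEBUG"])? 0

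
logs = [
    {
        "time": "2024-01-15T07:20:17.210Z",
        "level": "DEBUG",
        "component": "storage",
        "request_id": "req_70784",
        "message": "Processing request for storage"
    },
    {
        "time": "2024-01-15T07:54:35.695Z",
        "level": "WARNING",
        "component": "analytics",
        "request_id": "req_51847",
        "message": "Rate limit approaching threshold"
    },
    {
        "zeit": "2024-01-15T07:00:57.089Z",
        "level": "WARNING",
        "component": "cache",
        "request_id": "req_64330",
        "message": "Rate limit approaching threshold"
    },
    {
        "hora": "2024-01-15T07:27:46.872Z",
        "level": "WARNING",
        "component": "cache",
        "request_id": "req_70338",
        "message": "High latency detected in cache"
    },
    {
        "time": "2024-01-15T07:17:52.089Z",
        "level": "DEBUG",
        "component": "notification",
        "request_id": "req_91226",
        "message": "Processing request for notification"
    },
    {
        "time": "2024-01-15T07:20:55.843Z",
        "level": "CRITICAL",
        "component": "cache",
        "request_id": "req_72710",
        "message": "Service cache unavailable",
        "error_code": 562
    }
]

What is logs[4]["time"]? "2024-01-15T07:17:52.089Z"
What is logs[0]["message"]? "Processing request for storage"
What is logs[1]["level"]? "WARNING"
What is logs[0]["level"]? "DEBUG"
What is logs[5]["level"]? "CRITICAL"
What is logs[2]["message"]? "Rate limit approaching threshold"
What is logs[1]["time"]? "2024-01-15T07:54:35.695Z"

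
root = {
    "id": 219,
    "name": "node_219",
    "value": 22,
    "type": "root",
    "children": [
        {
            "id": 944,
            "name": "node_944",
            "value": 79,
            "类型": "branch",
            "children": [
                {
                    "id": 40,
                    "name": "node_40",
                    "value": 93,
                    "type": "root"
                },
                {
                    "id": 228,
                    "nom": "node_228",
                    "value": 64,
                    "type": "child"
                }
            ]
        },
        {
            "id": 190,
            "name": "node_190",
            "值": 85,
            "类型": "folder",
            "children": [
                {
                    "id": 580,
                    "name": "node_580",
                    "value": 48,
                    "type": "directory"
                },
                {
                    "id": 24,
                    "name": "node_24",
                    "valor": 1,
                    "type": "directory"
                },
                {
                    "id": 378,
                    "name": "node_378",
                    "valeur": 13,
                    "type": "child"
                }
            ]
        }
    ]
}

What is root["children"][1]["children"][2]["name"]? "node_378"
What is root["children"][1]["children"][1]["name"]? "node_24"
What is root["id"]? 219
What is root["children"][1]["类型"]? "folder"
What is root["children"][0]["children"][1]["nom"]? "node_228"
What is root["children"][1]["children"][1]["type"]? "directory"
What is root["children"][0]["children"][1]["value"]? 64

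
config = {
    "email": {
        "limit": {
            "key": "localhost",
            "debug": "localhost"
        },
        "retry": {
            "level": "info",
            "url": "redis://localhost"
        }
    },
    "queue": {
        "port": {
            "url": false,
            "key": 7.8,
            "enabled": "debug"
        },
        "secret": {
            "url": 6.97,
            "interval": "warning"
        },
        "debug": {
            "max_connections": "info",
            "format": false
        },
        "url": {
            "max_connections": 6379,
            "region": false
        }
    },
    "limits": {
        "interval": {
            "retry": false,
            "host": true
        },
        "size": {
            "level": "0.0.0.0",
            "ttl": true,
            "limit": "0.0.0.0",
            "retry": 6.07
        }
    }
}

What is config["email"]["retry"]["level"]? "info"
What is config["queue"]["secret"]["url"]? 6.97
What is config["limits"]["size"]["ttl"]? True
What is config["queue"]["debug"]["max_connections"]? "info"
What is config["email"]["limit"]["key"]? "localhost"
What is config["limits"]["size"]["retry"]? 6.07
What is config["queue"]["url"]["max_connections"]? 6379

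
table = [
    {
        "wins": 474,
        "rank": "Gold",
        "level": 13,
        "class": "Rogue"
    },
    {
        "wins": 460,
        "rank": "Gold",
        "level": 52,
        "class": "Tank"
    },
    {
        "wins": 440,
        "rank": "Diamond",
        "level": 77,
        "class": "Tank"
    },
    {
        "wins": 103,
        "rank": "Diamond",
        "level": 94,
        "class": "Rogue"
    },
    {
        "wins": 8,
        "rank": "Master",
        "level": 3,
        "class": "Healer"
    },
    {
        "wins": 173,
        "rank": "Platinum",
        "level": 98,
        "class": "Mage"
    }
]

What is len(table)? 6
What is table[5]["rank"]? "Platinum"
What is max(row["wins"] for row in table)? 474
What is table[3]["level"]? 94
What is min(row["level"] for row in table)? 3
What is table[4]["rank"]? "Master"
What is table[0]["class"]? "Rogue"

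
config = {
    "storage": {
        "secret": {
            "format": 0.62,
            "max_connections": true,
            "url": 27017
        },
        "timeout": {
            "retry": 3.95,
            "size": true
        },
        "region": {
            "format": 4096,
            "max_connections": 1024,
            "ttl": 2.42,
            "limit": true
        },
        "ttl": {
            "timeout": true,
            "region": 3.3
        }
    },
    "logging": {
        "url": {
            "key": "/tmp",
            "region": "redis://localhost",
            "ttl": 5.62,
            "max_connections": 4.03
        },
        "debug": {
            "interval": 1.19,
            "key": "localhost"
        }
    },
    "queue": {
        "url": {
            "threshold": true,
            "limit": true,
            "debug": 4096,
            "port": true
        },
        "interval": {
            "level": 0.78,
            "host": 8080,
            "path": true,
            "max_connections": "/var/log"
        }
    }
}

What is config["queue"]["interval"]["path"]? True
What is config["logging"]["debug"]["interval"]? 1.19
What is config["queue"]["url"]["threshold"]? True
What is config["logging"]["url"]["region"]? "redis://localhost"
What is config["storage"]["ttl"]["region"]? 3.3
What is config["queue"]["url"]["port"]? True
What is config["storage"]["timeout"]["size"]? True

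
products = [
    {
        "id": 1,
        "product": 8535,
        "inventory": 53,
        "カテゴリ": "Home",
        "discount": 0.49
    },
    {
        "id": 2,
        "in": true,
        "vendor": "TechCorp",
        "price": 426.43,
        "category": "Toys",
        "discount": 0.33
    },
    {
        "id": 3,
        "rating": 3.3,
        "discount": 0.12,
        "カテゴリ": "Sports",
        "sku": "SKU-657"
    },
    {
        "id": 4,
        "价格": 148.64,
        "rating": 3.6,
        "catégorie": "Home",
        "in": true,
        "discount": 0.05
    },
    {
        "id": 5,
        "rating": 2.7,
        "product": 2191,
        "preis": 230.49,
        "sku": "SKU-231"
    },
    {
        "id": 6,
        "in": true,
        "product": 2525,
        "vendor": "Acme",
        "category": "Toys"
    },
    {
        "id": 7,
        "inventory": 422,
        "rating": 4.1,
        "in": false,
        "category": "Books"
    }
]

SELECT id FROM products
[1, 2, 3, 4, 5, 6, 7]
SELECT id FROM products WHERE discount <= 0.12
[3, 4]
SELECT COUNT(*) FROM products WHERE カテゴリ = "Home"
1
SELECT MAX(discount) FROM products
0.49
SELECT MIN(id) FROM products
1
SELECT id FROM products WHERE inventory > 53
[7]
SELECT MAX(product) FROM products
8535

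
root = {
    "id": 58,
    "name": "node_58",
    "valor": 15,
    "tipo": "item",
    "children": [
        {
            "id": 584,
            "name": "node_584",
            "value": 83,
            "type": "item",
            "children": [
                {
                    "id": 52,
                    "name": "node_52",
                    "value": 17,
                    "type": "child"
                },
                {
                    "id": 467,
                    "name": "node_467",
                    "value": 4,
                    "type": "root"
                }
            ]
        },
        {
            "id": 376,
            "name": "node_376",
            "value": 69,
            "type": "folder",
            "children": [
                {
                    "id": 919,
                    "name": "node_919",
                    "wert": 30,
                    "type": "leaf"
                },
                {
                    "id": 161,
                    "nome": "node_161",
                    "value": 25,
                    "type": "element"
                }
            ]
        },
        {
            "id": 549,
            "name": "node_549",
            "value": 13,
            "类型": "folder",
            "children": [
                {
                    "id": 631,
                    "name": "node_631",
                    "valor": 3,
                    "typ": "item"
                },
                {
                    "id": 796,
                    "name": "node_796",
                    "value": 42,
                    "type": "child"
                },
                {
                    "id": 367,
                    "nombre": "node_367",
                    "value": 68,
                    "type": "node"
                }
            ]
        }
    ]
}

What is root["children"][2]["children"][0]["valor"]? 3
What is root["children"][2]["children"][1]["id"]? 796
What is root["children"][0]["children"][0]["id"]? 52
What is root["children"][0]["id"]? 584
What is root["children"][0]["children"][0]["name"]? "node_52"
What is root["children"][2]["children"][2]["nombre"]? "node_367"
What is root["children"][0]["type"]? "item"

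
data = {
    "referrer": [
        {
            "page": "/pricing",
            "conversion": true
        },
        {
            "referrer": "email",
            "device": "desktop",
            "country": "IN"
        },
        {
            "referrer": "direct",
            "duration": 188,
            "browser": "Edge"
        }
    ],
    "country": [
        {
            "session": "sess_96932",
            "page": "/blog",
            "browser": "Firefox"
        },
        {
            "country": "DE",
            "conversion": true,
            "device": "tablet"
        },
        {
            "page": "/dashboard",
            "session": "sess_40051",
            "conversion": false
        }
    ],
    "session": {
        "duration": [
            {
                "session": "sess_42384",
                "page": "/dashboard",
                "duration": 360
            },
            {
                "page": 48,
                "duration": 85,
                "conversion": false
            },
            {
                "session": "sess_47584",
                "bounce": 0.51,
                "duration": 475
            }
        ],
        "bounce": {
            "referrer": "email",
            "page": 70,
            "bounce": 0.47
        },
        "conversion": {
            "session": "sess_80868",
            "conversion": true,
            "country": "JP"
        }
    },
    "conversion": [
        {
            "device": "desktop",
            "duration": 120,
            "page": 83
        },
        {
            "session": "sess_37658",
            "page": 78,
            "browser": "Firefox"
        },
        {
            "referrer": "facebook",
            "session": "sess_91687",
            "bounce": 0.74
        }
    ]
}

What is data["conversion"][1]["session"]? "sess_37658"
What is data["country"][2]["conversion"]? False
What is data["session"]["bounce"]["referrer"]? "email"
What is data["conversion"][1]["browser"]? "Firefox"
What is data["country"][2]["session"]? "sess_40051"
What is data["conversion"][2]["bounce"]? 0.74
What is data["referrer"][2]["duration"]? 188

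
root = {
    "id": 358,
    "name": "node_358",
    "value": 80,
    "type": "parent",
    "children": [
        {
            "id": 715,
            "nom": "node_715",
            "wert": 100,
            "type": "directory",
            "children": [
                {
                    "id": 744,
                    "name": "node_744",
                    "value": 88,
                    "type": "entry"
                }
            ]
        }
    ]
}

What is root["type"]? "parent"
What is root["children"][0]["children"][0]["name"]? "node_744"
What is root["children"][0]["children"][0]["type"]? "entry"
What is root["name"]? "node_358"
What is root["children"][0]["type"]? "directory"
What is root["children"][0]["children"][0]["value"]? 88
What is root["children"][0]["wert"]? 100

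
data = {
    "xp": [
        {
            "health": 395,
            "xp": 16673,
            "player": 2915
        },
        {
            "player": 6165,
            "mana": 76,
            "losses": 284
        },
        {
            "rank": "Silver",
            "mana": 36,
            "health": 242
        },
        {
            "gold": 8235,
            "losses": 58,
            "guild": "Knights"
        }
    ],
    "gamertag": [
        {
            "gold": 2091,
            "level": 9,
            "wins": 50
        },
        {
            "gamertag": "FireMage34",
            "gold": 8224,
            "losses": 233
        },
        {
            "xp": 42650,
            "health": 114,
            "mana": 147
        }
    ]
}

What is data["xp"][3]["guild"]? "Knights"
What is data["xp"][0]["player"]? 2915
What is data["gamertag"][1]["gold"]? 8224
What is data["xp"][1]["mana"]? 76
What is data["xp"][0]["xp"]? 16673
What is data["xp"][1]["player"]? 6165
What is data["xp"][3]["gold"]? 8235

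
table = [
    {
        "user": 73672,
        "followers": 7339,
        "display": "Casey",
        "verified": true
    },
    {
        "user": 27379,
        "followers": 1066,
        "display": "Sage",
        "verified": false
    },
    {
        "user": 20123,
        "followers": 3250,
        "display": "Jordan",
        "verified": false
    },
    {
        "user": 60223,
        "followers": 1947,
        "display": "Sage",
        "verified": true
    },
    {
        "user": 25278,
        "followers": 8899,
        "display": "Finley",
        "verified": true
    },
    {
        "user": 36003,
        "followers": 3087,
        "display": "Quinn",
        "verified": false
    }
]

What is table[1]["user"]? 27379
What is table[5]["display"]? "Quinn"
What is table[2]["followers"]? 3250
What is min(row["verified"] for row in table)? False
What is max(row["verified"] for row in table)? True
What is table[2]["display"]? "Jordan"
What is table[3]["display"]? "Sage"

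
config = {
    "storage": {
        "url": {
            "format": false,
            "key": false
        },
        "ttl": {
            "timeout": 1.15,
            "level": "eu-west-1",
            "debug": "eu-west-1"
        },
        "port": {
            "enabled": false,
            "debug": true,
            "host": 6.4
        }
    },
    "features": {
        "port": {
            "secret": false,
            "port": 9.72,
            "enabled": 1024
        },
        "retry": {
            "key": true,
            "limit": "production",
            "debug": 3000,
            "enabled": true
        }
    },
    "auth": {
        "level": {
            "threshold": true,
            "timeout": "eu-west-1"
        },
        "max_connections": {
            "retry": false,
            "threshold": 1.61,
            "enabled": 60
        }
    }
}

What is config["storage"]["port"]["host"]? 6.4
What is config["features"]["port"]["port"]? 9.72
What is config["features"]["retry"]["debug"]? 3000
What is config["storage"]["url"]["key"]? False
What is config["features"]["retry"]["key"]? True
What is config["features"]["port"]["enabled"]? 1024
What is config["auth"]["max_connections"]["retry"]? False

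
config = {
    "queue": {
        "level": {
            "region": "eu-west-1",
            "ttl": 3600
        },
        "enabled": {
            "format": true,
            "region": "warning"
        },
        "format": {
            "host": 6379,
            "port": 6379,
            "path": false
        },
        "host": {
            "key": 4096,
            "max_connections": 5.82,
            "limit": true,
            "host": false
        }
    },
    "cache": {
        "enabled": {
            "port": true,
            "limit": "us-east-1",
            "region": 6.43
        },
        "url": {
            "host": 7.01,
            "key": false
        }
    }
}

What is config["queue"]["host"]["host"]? False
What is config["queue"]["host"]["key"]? 4096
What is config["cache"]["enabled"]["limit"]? "us-east-1"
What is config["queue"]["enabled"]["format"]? True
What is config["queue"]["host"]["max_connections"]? 5.82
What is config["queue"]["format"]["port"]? 6379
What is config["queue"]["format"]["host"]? 6379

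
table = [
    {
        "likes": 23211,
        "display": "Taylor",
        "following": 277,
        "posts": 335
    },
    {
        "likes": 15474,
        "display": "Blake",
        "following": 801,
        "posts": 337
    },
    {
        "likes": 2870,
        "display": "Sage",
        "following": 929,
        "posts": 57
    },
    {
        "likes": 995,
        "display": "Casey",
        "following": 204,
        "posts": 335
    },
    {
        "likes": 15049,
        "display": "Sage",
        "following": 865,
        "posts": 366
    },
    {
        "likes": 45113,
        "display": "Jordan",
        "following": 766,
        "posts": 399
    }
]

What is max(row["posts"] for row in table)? 399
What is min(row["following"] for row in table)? 204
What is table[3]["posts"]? 335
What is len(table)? 6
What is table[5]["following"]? 766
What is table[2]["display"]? "Sage"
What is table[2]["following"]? 929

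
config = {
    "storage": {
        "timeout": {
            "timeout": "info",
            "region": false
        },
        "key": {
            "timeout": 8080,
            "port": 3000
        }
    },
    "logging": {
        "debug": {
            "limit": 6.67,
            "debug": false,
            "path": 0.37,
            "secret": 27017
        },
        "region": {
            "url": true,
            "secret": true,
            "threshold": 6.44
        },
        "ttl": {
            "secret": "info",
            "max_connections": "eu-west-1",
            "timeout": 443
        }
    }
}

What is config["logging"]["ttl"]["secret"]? "info"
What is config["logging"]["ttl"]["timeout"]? 443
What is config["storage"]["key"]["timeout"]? 8080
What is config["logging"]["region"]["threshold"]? 6.44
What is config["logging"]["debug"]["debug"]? False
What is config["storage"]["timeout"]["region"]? False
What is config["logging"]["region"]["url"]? True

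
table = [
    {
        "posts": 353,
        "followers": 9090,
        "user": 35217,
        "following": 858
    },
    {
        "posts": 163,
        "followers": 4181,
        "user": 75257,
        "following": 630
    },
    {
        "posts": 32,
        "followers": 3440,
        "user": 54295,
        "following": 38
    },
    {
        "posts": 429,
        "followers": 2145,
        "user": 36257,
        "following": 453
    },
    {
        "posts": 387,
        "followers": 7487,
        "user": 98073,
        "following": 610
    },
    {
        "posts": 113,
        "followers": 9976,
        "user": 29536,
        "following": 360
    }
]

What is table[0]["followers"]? 9090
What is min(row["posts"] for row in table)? 32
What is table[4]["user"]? 98073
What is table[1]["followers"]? 4181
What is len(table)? 6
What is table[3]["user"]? 36257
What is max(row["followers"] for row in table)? 9976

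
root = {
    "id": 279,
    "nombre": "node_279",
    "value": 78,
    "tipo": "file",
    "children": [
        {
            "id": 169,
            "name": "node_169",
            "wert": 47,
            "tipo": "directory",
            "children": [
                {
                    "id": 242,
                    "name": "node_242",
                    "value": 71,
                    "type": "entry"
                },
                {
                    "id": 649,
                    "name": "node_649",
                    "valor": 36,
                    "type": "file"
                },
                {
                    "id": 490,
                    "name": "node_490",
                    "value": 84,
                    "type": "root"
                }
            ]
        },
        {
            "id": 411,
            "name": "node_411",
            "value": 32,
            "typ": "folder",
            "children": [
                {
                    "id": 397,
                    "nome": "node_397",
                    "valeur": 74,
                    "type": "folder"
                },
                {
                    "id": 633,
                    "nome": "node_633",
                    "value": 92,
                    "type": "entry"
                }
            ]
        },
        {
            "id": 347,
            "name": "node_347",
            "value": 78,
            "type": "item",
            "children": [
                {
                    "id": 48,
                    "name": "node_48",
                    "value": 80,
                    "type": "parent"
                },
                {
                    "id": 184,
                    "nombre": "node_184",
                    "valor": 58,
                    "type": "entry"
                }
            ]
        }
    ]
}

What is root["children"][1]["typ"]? "folder"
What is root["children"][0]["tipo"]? "directory"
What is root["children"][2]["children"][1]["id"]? 184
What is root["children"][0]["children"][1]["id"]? 649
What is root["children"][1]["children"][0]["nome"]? "node_397"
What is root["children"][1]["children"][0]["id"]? 397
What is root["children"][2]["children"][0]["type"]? "parent"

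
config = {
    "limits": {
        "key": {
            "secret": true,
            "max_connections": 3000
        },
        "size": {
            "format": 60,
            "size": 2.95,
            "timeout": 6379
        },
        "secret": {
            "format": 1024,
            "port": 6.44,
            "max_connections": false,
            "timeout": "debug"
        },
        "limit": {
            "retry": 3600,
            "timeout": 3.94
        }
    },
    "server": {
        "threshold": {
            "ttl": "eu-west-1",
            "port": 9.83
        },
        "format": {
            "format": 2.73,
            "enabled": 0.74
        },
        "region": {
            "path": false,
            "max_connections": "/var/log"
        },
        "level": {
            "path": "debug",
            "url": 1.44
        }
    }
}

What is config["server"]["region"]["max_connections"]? "/var/log"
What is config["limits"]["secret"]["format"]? 1024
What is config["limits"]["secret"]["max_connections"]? False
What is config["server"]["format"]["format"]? 2.73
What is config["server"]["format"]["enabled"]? 0.74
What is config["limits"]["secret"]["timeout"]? "debug"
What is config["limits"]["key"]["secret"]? True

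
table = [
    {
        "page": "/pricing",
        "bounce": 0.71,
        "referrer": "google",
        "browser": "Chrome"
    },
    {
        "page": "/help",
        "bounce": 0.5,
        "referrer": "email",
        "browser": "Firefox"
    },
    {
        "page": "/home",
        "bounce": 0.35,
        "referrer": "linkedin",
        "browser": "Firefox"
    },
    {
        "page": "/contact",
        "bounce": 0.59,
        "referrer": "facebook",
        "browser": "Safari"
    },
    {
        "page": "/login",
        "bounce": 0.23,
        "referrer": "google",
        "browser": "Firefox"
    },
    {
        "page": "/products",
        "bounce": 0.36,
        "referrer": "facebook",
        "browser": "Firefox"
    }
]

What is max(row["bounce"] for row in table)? 0.71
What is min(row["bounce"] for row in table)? 0.23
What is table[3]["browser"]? "Safari"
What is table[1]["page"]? "/help"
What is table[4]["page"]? "/login"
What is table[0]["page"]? "/pricing"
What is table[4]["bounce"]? 0.23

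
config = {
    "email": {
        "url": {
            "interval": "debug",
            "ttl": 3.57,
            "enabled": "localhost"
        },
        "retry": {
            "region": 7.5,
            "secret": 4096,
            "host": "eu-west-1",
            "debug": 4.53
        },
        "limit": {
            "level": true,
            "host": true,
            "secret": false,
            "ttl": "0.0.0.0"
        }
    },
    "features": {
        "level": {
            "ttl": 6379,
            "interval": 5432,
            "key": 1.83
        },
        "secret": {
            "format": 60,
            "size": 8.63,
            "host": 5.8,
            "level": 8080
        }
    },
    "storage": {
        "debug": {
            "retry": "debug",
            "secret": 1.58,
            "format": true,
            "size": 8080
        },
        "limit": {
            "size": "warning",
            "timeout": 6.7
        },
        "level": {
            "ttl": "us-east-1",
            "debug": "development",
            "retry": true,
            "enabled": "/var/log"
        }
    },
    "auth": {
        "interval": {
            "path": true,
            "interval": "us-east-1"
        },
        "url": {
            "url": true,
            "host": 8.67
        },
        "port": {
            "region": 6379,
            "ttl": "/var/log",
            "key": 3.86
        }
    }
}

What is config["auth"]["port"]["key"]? 3.86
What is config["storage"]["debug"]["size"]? 8080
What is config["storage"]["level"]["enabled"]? "/var/log"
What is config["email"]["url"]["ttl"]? 3.57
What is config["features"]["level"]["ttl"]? 6379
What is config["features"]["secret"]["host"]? 5.8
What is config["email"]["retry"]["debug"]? 4.53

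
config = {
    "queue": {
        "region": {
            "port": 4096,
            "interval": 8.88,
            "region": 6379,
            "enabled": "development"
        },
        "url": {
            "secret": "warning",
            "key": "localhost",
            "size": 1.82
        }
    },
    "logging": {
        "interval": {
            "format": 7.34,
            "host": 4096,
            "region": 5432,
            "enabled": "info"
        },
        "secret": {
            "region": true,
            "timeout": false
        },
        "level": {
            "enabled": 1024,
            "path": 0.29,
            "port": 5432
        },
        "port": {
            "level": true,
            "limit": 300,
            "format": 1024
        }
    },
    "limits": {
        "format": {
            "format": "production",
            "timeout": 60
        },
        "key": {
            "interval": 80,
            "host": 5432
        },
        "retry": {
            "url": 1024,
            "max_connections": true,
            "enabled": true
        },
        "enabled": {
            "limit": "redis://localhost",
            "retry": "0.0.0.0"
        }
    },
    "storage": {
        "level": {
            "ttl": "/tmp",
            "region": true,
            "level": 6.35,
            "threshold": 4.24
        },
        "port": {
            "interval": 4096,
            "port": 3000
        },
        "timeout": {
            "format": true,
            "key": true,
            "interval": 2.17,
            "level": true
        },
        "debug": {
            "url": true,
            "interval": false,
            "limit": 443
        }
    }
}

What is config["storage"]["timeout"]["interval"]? 2.17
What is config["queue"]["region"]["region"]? 6379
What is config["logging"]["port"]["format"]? 1024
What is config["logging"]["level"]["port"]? 5432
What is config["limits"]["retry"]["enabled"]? True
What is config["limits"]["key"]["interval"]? 80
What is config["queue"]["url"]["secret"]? "warning"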